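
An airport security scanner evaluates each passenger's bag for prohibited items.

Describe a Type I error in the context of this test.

With the conventional null hypothesis that the bag contains no prohibited items:
A Type I error is rejecting H₀ when H₀ is true.
Here that means flagging the bag for a manual search when actually the bag contains no prohibited items.

A Type I error would mean concluding that the bag contains a prohibited item when in fact the bag contains no prohibited items.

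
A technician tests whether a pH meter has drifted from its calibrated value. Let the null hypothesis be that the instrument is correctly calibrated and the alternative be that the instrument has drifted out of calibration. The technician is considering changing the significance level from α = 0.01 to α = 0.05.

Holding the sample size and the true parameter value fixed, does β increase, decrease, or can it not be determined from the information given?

A larger α widens the rejection region, so when the alternative is true more outcomes lead to rejection — failing to reject becomes less likely.

It decreases.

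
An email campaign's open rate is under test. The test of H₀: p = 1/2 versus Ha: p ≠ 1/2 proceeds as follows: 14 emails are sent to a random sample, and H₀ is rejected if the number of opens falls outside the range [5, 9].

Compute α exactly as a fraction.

The significance level is the null-hypothesis probability of the rejection region {≤4} ∪ {≥10}.
Each tail has probability (1 + 14 + 91 + 364 + 1001)/16384; doubling gives α = 2942/16384 = 1471/8192.

1471/8192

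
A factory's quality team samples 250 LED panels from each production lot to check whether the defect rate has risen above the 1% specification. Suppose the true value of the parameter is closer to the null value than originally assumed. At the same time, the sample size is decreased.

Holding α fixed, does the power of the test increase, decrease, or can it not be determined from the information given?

It decreases.

A smaller departure from H₀ means the test statistic under Ha is distributed closer to where it would be under H₀; rejection becomes less likely. Reducing n widens both sampling distributions, so the test has less ability to distinguish Ha from H₀. Both changes push β in the same direction.
Since power = 1 − β and β increases, power decreases.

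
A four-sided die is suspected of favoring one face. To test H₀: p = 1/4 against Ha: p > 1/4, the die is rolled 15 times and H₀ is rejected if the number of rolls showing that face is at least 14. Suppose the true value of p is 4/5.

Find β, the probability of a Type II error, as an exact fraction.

25417304461/30517578125

β = P(fail to reject H₀ | Ha true) = P(Y ≤ 13 | p = 4/5), Y ~ Binomial(15, 4/5).
Summing C(15,j)·(4/5)^j·(1/5)^{15-j} for j = 0..13 gives 25417304461/30517578125.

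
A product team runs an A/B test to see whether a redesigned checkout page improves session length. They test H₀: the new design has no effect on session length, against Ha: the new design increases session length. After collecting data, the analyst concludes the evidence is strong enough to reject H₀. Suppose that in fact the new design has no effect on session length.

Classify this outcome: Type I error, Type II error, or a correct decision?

H₀ was rejected, but H₀ is actually true.
Rejecting a true null hypothesis is a Type I error (false positive).

Type I error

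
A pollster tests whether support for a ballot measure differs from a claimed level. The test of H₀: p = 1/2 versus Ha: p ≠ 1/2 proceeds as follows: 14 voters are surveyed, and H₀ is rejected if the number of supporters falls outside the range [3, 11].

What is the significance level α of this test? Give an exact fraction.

α = P(Y ≤ 2 or Y ≥ 12 | p = 1/2), Y ~ Binomial(14, 1/2).
By symmetry, α = 2·P(Y ≤ 2) = 2·(1 + 14 + 91)/16384 = 212/16384 = 53/4096.

53/4096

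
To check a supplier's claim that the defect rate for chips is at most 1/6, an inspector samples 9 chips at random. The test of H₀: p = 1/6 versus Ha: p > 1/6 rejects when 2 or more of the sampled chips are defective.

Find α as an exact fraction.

2304473/5038848

Under H₀, X ~ Binomial(9, 1/6); the Type I error rate is P(X ≥ 2).
α = 1 − P(X ≤ 1) = 1 − 2734375/5038848 = 2304473/5038848.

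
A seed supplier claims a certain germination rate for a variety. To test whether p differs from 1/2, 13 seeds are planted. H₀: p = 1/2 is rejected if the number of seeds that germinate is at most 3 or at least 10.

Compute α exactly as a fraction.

189/2048

Under H₀, Y ~ Binomial(13, 1/2); α is the probability of landing in either tail, P(Y ≤ 3) + P(Y ≥ 10).
By symmetry, α = 2·P(Y ≤ 3) = 2·(1 + 13 + 78 + 286)/8192 = 756/8192 = 189/2048.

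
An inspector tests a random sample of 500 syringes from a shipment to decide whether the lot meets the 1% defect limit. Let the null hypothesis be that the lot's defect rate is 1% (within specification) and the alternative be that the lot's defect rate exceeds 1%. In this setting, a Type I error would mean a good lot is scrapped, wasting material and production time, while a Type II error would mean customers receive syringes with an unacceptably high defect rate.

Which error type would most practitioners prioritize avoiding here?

The Type II consequence (customers receive syringes with an unacceptably high defect rate) is more severe than the Type I consequence (a good lot is scrapped, wasting material and production time).

Type II error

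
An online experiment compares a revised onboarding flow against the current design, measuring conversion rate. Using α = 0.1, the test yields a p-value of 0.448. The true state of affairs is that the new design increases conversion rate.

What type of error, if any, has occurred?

Type II error

The conventional null hypothesis is that the new design has no effect on conversion rate.
Since p = 0.448 ≥ α = 0.1, H₀ is not rejected.
H₀ is false (actually the new design increases conversion rate).
Failing to reject a false H₀ is a Type II error.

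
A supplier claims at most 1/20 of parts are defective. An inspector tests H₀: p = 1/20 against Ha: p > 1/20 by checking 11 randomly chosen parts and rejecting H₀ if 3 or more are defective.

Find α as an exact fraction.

Under H₀, S ~ Binomial(11, 1/20); the Type I error rate is P(S ≥ 3).
Via the complement, α = 1 − Σ_{j=0}^{2} C(11,j)(1/20)^j(19/20)^{11-j} = 4992302221/327680000000.

4992302221/327680000000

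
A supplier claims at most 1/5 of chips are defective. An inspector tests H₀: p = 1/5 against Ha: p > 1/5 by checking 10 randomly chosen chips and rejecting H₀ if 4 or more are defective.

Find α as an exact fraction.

The significance level is the probability, assuming p = 1/5, of seeing 4 or more defectives in 10 draws.
Computing the lower-tail complement: 1 − 8585216/9765625 = 1180409/9765625.

1180409/9765625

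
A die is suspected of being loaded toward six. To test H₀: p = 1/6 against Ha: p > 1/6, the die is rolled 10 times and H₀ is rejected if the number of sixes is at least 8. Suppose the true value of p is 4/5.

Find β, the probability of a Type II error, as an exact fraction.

β = P(fail to reject H₀ | Ha true) = P(Y ≤ 7 | p = 4/5), Y ~ Binomial(10, 4/5).
Summing C(10,j)·(4/5)^j·(1/5)^{10-j} for j = 0..7 gives 3146489/9765625.

3146489/9765625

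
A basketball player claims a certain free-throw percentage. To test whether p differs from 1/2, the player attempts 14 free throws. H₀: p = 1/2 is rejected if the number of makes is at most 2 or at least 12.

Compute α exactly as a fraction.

53/4096

The significance level is the null-hypothesis probability of the rejection region {≤2} ∪ {≥12}.
By symmetry, α = 2·P(S ≤ 2) = 2·(1 + 14 + 91)/16384 = 212/16384 = 53/4096.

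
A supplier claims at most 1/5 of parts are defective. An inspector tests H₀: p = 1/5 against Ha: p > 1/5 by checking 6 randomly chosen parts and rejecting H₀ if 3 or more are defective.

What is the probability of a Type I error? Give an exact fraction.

309/3125

The significance level is the probability, assuming p = 1/5, of seeing 3 or more defectives in 6 draws.
α = 1 − P(X ≤ 2) = 1 − 2816/3125 = 309/3125.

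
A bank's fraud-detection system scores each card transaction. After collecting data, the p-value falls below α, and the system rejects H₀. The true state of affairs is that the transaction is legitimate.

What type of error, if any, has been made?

Type I error

The conventional null hypothesis here is that the transaction is legitimate.
H₀ was rejected, but H₀ is actually true.
Rejecting a true null hypothesis is a Type I error (false positive).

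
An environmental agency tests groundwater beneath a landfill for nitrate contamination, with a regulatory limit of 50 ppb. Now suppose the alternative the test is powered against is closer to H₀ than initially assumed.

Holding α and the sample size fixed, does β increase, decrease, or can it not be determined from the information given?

It increases.

A smaller departure from H₀ means the test statistic under Ha is distributed closer to where it would be under H₀; rejection becomes less likely.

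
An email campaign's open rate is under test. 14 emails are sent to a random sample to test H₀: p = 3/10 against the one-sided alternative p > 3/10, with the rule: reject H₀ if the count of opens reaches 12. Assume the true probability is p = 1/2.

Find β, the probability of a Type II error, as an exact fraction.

β = P(fail to reject H₀ | Ha true) = P(X ≤ 11 | p = 1/2), X ~ Binomial(14, 1/2).
Summing C(14,j)·(1/2)^j·(1/2)^{14-j} for j = 0..11 gives 8139/8192.

8139/8192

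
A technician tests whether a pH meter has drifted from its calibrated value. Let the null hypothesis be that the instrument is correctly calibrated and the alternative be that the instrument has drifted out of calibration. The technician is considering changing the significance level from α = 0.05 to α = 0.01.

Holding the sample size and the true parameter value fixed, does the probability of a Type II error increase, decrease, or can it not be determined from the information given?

Tightening α shrinks the rejection region. When Ha holds, fewer sample outcomes clear the stricter threshold, so more fall in the acceptance region.

It increases.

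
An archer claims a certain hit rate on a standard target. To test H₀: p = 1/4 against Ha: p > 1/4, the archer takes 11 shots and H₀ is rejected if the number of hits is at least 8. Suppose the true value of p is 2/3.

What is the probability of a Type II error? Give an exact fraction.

31145/59049

β = P(fail to reject H₀ | Ha true) = P(Y ≤ 7 | p = 2/3), Y ~ Binomial(11, 2/3).
Adding the binomial probabilities P(Y=0)+…+P(Y=7) at p = 2/3 gives 31145/59049.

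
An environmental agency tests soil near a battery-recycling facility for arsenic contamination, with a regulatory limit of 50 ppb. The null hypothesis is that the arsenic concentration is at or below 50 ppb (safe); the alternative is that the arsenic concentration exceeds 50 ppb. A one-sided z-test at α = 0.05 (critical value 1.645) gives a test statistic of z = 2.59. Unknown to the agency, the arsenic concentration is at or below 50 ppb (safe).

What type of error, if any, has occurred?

Type I error

Since z = 2.59 > z* = 1.645, H₀ is rejected.
H₀ is true (actually the arsenic concentration is at or below 50 ppb (safe)).
Rejecting a true H₀ is a Type I error.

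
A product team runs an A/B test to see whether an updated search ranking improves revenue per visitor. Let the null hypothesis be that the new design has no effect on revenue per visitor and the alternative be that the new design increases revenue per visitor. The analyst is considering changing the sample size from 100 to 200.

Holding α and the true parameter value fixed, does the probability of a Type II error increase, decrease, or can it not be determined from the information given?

A larger sample reduces the standard error, pulling the sampling distribution under Ha further from the non-rejection region.

It decreases.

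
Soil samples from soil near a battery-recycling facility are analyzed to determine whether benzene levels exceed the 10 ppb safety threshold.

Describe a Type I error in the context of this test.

A Type I error would mean concluding that the benzene concentration exceeds 10 ppb when in fact the benzene concentration is at or below 10 ppb (safe).

With the conventional null hypothesis that the benzene concentration is at or below 10 ppb (safe):
A Type I error is rejecting H₀ when H₀ is true.
Here that means declaring the site contaminated and ordering remediation when actually the benzene concentration is at or below 10 ppb (safe).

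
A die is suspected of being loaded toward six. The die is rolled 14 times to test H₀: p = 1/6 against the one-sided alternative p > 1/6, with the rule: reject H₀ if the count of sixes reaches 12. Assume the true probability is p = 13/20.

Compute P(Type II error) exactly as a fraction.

β = P(fail to reject H₀ | Ha true) = P(Y ≤ 11 | p = 13/20), Y ~ Binomial(14, 13/20).
Equivalently, β = 1 − P(Y ≥ 12) = 750447350803558569/819200000000000000.

750447350803558569/819200000000000000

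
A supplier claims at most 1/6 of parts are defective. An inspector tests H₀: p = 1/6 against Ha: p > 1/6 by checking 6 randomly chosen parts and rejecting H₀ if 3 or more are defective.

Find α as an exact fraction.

1453/23328

The significance level is the probability, assuming p = 1/6, of seeing 3 or more defectives in 6 draws.
Via the complement, α = 1 − Σ_{j=0}^{2} C(6,j)(1/6)^j(5/6)^{6-j} = 1453/23328.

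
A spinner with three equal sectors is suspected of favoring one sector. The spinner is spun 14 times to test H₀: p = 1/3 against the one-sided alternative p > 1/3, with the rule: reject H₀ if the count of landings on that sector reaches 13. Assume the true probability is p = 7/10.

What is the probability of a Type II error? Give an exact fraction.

A Type II error is failing to reject when Ha holds: with p = 7/10, β = P(X ≤ 12).
Equivalently, β = 1 − P(X ≥ 13) = 95252438490057/100000000000000.

95252438490057/100000000000000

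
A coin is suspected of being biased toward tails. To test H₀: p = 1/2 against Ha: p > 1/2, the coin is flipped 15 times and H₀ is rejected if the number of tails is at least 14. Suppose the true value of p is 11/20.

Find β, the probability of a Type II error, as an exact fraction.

Under the alternative p = 11/20, K ~ Binomial(15, 11/20); β is the probability the test does not reject, P(K < 14).
Summing C(15,j)·(11/20)^j·(9/20)^{15-j} for j = 0..13 gives 16356278262148423407/16384000000000000000.

16356278262148423407/16384000000000000000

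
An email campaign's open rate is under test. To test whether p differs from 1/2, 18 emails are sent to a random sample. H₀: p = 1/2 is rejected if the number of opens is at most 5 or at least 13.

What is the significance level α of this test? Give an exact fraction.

1577/16384

The significance level is the null-hypothesis probability of the rejection region {≤5} ∪ {≥13}.
By symmetry, α = 2·P(K ≤ 5) = 2·(1 + 18 + 153 + 816 + 3060 + 8568)/262144 = 25232/262144 = 1577/16384.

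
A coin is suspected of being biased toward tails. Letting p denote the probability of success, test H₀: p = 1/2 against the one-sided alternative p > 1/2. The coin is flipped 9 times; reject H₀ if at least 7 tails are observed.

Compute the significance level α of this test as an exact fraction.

α = P(reject H₀ | H₀ true) = P(X ≥ 7 | p = 1/2), with X ~ Binomial(9, 1/2).
That's C(9,7) + C(9,8) + C(9,9) over 2^9, i.e. (36 + 9 + 1)/512 = 46/512 = 23/256.

23/256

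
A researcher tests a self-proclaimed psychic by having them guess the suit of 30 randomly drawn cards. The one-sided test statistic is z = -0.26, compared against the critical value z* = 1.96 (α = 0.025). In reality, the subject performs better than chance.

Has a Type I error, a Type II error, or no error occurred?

Type II error

The conventional null hypothesis is that the subject is guessing at random (p = 1/4).
Since z = -0.26 ≤ z* = 1.96, H₀ is not rejected.
H₀ is false (actually the subject performs better than chance).
Failing to reject a false H₀ is a Type II error.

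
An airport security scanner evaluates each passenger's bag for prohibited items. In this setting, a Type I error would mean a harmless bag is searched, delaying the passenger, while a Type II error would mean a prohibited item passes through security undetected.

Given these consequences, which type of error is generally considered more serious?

The Type II consequence (a prohibited item passes through security undetected) is more severe than the Type I consequence (a harmless bag is searched, delaying the passenger).

Type II error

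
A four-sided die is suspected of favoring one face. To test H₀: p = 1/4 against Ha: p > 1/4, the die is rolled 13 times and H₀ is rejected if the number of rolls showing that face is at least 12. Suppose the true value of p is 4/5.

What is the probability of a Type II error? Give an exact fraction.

935490453/1220703125

A Type II error is failing to reject when Ha holds: with p = 4/5, β = P(X ≤ 11).
Equivalently, β = 1 − P(X ≥ 12) = 935490453/1220703125.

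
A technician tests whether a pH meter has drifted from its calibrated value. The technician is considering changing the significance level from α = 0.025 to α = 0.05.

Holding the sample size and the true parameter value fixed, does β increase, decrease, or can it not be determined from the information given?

It decreases.

A larger α widens the rejection region, so when the alternative is true more outcomes lead to rejection — failing to reject becomes less likely.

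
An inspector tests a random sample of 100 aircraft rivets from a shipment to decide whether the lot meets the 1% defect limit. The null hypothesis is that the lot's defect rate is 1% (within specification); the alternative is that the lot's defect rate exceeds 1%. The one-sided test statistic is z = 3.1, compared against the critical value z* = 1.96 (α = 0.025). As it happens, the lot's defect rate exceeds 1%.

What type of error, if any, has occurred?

No error (correct decision).

Since z = 3.1 > z* = 1.96, H₀ is rejected.
H₀ is false (actually the lot's defect rate exceeds 1%).
The decision matches the true state — no error.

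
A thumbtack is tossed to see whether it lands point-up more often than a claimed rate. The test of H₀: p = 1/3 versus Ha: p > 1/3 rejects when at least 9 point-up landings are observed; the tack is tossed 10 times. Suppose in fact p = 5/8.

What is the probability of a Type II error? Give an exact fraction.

1005382449/1073741824

Under the alternative p = 5/8, X ~ Binomial(10, 5/8); β is the probability the test does not reject, P(X < 9).
Equivalently, β = 1 − P(X ≥ 9) = 1005382449/1073741824.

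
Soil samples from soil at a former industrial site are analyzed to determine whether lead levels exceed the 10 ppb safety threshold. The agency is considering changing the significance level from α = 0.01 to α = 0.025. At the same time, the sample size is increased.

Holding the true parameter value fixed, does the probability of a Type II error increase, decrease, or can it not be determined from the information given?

Relaxing α lowers the evidence threshold; under Ha, outcomes that previously fell short now trigger rejection. Increasing n separates the H₀ and Ha sampling distributions, so under Ha fewer outcomes land in the acceptance region. Both changes push β in the same direction.

It decreases.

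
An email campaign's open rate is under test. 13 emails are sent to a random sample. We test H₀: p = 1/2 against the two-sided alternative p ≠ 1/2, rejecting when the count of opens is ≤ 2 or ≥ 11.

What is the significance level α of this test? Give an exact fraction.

23/1024

Under H₀, S ~ Binomial(13, 1/2); α is the probability of landing in either tail, P(S ≤ 2) + P(S ≥ 11).
Each tail has probability (1 + 13 + 78)/8192; doubling gives α = 184/8192 = 23/1024.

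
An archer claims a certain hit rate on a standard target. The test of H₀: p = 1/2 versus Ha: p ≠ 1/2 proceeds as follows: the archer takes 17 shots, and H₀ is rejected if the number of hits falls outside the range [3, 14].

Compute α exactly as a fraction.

The significance level is the null-hypothesis probability of the rejection region {≤2} ∪ {≥15}.
By symmetry, α = 2·P(X ≤ 2) = 2·(1 + 17 + 136)/131072 = 308/131072 = 77/32768.

77/32768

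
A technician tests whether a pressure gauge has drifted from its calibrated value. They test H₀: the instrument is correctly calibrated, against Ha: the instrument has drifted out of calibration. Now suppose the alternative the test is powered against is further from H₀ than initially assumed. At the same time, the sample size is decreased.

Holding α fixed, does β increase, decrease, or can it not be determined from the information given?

Cannot be determined from the information given.

The first change alone would make β decrease; the second alone would make β increase. Which effect dominates depends on the magnitudes, which are not given.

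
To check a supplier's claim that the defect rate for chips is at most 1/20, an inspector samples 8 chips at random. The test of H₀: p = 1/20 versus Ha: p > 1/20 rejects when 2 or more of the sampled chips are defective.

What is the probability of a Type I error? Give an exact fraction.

1465463047/25600000000

Under H₀, X ~ Binomial(8, 1/20); the Type I error rate is P(X ≥ 2).
α = 1 − P(X ≤ 1) = 1 − 24134536953/25600000000 = 1465463047/25600000000.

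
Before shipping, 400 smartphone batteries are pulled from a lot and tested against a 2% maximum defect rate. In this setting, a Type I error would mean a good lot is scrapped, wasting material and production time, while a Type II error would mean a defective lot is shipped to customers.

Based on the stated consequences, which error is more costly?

The Type II consequence (a defective lot is shipped to customers) is more severe than the Type I consequence (a good lot is scrapped, wasting material and production time).

Type II error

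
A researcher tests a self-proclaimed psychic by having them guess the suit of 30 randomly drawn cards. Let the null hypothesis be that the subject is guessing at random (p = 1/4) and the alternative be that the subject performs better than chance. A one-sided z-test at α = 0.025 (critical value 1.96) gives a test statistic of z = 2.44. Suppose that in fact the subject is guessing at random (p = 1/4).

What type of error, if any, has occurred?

Type I error

Since z = 2.44 > z* = 1.96, H₀ is rejected.
H₀ is true (actually the subject is guessing at random (p = 1/4)).
Rejecting a true H₀ is a Type I error.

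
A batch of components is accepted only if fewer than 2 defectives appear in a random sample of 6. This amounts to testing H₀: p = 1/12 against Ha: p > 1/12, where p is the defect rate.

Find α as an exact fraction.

248117/2985984

Under H₀, S ~ Binomial(6, 1/12); the Type I error rate is P(S ≥ 2).
Computing the lower-tail complement: 1 − 2737867/2985984 = 248117/2985984.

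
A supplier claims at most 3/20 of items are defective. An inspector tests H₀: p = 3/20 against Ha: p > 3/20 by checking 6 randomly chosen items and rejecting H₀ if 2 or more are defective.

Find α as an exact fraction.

Under H₀, Y ~ Binomial(6, 3/20); the Type I error rate is P(Y ≥ 2).
Computing the lower-tail complement: 1 − 9938999/12800000 = 2861001/12800000.

2861001/12800000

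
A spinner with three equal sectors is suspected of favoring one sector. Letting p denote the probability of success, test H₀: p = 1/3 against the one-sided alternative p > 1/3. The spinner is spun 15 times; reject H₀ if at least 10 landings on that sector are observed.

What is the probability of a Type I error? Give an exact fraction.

Under H₀, X ~ Binomial(15, 1/3), and α = P(X ≥ 10).
Summing C(15,j)(1/3)^j(2/3)^{15−j} for j = 10,…,15 gives 122027/14348907.

122027/14348907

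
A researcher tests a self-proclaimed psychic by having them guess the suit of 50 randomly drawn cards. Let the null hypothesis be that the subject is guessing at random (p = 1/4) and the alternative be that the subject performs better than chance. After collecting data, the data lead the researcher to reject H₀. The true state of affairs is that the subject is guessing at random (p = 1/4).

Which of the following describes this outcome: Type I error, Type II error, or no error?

H₀ was rejected, but H₀ is actually true.
Rejecting a true null hypothesis is a Type I error (false positive).

Type I error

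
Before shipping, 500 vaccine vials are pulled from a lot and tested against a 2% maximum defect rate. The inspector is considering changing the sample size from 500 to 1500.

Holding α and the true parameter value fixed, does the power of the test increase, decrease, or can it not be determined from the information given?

It increases.

Increasing n separates the H₀ and Ha sampling distributions, so under Ha fewer outcomes land in the acceptance region.
Since power = 1 − β and β decreases, power increases.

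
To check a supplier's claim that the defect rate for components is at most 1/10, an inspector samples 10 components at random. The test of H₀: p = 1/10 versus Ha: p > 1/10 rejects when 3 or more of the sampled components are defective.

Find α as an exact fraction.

87738533/1250000000

The significance level is the probability, assuming p = 1/10, of seeing 3 or more defectives in 10 draws.
α = 1 − P(X ≤ 2) = 1 − 1162261467/1250000000 = 87738533/1250000000.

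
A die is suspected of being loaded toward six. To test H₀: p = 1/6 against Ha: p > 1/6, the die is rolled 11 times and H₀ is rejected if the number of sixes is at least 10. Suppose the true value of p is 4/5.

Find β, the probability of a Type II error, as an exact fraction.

β = P(fail to reject H₀ | Ha true) = P(K ≤ 9 | p = 4/5), K ~ Binomial(11, 4/5).
Equivalently, β = 1 − P(K ≥ 10) = 6619897/9765625.

6619897/9765625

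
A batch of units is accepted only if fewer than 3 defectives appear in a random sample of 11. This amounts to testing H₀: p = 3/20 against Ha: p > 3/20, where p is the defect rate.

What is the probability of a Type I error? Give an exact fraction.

9059861222307/40960000000000

Under H₀, Y ~ Binomial(11, 3/20); the Type I error rate is P(Y ≥ 3).
Computing the lower-tail complement: 1 − 31900138777693/40960000000000 = 9059861222307/40960000000000.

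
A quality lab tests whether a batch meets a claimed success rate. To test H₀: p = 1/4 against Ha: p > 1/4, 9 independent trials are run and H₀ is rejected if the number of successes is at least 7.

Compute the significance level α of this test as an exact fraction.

11/8192

α = P(reject H₀ | H₀ true) = P(K ≥ 7 | p = 1/4), with K ~ Binomial(9, 1/4).
Adding the binomial terms for j = 7 through 9 with p = 1/4 yields 11/8192.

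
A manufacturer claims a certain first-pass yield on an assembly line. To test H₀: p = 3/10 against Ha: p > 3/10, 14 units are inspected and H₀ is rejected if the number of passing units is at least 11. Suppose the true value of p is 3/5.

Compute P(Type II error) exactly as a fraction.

Under the alternative p = 3/5, Y ~ Binomial(14, 3/5); β is the probability the test does not reject, P(Y < 11).
Summing C(14,j)·(3/5)^j·(2/5)^{14-j} for j = 0..10 gives 5344795024/6103515625.

5344795024/6103515625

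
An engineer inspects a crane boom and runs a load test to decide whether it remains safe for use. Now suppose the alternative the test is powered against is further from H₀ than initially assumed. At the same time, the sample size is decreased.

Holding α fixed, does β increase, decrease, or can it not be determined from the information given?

The first change alone would make β decrease; the second alone would make β increase. Which effect dominates depends on the magnitudes, which are not given.

Cannot be determined from the information given.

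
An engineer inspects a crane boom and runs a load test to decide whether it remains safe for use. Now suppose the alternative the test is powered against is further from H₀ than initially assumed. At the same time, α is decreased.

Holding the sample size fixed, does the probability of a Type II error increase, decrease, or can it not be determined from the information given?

The first change alone would make β decrease; the second alone would make β increase. Which effect dominates depends on the magnitudes, which are not given.

Cannot be determined from the information given.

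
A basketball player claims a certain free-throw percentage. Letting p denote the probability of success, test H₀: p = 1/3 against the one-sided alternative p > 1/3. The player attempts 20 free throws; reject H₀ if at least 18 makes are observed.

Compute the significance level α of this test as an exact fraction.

α = P(reject H₀ | H₀ true) = P(S ≥ 18 | p = 1/3), with S ~ Binomial(20, 1/3).
Summing C(20,j)(1/3)^j(2/3)^{20−j} for j = 18,…,20 gives 89/387420489.

89/387420489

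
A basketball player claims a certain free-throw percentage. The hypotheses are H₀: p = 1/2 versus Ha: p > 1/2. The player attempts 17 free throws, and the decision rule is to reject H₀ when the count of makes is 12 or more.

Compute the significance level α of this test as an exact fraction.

4701/65536

Under H₀, S ~ Binomial(17, 1/2), and α = P(S ≥ 12).
That's C(17,12) + C(17,13) + C(17,14) + C(17,15) + C(17,16) + C(17,17) over 2^17, i.e. (6188 + 2380 + 680 + 136 + 17 + 1)/131072 = 9402/131072 = 4701/65536.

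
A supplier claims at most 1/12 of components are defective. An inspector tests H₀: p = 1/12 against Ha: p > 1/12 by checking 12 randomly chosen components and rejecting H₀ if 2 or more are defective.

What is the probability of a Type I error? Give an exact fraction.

The significance level is the probability, assuming p = 1/12, of seeing 2 or more defectives in 12 draws.
α = 1 − P(Y ≤ 1) = 1 − 6562168424053/8916100448256 = 2353932024203/8916100448256.

2353932024203/8916100448256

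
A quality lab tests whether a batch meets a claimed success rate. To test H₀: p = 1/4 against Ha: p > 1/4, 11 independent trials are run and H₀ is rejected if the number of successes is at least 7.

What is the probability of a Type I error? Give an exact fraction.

15857/2097152

The Type I error probability is α = P(Y ≥ 7) computed under H₀, where Y ~ Binomial(11, 1/4).
P(Y ≥ 7) = Σ_{j=7}^{11} C(11,j)·(1/4)^j·(3/4)^{11-j} = 15857/2097152.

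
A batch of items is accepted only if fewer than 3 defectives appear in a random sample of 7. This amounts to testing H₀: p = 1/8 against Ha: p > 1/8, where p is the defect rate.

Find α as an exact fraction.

Under H₀, Y ~ Binomial(7, 1/8); the Type I error rate is P(Y ≥ 3).
Computing the lower-tail complement: 1 − 2000033/2097152 = 97119/2097152.

97119/2097152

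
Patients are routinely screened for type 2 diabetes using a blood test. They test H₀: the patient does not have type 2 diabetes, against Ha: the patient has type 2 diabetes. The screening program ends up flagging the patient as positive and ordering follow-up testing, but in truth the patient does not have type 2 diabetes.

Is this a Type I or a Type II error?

'Flagging the patient as positive and ordering follow-up testing' corresponds to rejecting H₀.
H₀ was rejected but H₀ is true — a Type I error (false positive).

Type I error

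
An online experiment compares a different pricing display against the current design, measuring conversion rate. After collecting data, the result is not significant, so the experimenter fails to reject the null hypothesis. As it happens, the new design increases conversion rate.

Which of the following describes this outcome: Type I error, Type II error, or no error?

The conventional null hypothesis here is that the new design has no effect on conversion rate.
H₀ was not rejected, but H₀ is actually false.
Failing to reject a false null hypothesis is a Type II error (false negative).

Type II error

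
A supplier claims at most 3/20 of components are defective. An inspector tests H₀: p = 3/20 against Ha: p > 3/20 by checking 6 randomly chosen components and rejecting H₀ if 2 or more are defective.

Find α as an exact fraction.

α = P(reject H₀ | H₀ true) = P(X ≥ 2 | p = 3/20), X ~ Binomial(6, 3/20).
α = 1 − P(X ≤ 1) = 1 − 9938999/12800000 = 2861001/12800000.

2861001/12800000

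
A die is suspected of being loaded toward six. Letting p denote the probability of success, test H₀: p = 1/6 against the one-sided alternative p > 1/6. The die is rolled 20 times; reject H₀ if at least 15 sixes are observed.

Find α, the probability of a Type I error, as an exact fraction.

Under H₀, S ~ Binomial(20, 1/6), and α = P(S ≥ 15).
Summing C(20,j)(1/6)^j(5/6)^{20−j} for j = 15,…,20 gives 1434041/101559956668416.

1434041/101559956668416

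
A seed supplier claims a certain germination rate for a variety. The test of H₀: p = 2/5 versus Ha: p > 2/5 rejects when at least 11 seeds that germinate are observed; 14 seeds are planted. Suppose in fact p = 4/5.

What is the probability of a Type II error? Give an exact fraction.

1842102761/6103515625

Under the alternative p = 4/5, Y ~ Binomial(14, 4/5); β is the probability the test does not reject, P(Y < 11).
Equivalently, β = 1 − P(Y ≥ 11) = 1842102761/6103515625.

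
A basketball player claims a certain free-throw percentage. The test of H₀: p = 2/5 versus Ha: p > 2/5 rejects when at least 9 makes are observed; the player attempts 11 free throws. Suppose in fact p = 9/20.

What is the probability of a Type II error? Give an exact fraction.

Under the alternative p = 9/20, Y ~ Binomial(11, 9/20); β is the probability the test does not reject, P(Y < 9).
Summing C(11,j)·(9/20)^j·(11/20)^{11-j} for j = 0..8 gives 8070737386943/8192000000000.

8070737386943/8192000000000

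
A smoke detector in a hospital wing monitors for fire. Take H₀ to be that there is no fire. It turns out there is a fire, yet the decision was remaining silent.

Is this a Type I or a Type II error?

'Remaining silent' corresponds to failing to reject H₀.
H₀ was not rejected but H₀ is false — a Type II error (false negative).

Type II error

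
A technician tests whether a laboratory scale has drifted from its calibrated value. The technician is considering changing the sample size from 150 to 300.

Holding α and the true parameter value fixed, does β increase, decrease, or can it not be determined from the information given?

It decreases.

Increasing n separates the H₀ and Ha sampling distributions, so under Ha fewer outcomes land in the acceptance region.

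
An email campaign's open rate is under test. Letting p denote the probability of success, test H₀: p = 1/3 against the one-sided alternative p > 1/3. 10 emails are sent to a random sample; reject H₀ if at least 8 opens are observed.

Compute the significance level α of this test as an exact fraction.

67/19683

α = P(reject H₀ | H₀ true) = P(Y ≥ 8 | p = 1/3), with Y ~ Binomial(10, 1/3).
P(Y ≥ 8) = Σ_{j=8}^{10} C(10,j)·(1/3)^j·(2/3)^{10-j} = 67/19683.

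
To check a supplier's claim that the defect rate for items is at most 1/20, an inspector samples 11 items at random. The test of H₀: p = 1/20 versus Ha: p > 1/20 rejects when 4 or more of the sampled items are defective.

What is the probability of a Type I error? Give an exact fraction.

7947524659/5120000000000

α = P(reject H₀ | H₀ true) = P(Y ≥ 4 | p = 1/20), Y ~ Binomial(11, 1/20).
α = 1 − P(Y ≤ 3) = 1 − 5112052475341/5120000000000 = 7947524659/5120000000000.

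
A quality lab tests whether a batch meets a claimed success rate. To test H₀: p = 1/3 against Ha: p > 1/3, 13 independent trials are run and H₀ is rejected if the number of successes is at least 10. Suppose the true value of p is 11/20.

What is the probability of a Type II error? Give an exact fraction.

1857697115702463/2048000000000000

β = P(fail to reject H₀ | Ha true) = P(Y ≤ 9 | p = 11/20), Y ~ Binomial(13, 11/20).
Adding the binomial probabilities P(Y=0)+…+P(Y=9) at p = 11/20 gives 1857697115702463/2048000000000000.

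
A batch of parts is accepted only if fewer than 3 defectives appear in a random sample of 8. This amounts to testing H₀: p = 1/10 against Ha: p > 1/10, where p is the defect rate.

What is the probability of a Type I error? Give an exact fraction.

3809179/100000000

Under H₀, Y ~ Binomial(8, 1/10); the Type I error rate is P(Y ≥ 3).
Computing the lower-tail complement: 1 − 96190821/100000000 = 3809179/100000000.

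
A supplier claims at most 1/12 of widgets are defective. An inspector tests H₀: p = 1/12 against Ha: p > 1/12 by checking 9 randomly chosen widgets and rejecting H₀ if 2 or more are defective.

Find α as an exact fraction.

218150683/1289945088

The significance level is the probability, assuming p = 1/12, of seeing 2 or more defectives in 9 draws.
α = 1 − P(K ≤ 1) = 1 − 1071794405/1289945088 = 218150683/1289945088.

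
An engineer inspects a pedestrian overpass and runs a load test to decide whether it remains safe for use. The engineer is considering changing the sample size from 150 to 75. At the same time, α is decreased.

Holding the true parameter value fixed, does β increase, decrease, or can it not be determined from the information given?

With less data the test statistic is noisier; under Ha, more outcomes land inside the acceptance region. Lowering α raises the bar for rejection; under Ha, the test now fails to reject on outcomes it previously would have rejected. Both changes push β in the same direction.

It increases.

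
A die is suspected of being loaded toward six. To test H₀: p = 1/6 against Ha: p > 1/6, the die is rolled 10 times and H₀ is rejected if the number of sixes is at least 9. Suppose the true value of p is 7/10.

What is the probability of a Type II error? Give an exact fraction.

A Type II error is failing to reject when Ha holds: with p = 7/10, β = P(X ≤ 8).
Adding the binomial probabilities P(X=0)+…+P(X=8) at p = 7/10 gives 8506916541/10000000000.

8506916541/10000000000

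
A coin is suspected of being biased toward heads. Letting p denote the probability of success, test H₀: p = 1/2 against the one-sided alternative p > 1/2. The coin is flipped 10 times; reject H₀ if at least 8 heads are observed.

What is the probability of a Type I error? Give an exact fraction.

7/128

Under H₀, S ~ Binomial(10, 1/2), and α = P(S ≥ 8).
P(S ≥ 8) = [C(10,8) + C(10,9) + C(10,10)] / 2^10 = (45 + 10 + 1) / 1024 = 56/1024 = 7/128.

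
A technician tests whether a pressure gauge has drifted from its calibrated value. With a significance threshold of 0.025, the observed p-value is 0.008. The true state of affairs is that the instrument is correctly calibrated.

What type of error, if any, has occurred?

Type I error

The conventional null hypothesis is that the instrument is correctly calibrated.
Since p = 0.008 < α = 0.025, H₀ is rejected.
H₀ is true (actually the instrument is correctly calibrated).
Rejecting a true H₀ is a Type I error.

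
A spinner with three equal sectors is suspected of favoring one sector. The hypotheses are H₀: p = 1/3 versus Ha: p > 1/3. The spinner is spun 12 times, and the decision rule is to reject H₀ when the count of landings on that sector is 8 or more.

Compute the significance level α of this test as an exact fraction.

α = P(reject H₀ | H₀ true) = P(K ≥ 8 | p = 1/3), with K ~ Binomial(12, 1/3).
Adding the binomial terms for j = 8 through 12 with p = 1/3 yields 3323/177147.

3323/177147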